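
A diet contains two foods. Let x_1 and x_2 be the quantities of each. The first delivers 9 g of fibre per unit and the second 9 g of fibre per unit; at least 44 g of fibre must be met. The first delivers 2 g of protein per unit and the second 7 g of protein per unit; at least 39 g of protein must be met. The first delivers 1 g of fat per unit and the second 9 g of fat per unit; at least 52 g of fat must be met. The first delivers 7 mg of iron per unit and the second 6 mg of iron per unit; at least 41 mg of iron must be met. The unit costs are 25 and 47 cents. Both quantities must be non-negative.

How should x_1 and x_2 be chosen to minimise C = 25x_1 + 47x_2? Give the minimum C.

The feasible region is unbounded (it extends along (0, 1), (1, 0)), but C strictly increases along every unbounded feasible direction, so there is no improving ray and the minimum is attained at a vertex.

The optimum lies where x_1 + 9x_2 = 52 and 7x_1 + 6x_2 = 41.
Solving simultaneously gives x_1 = 1, x_2 = 17/3.

x_1 = 1, x_2 = 17/3, minimum C = 874/3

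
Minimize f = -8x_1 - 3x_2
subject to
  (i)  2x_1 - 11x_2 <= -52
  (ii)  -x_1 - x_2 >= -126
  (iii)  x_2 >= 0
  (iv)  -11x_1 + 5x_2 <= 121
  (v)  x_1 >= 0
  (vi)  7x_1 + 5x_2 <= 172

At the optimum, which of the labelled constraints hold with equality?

Extreme points and f = -8x_1 - 3x_2:
  (0, 52/11) → f = -156/11
  (544/29, 236/29) → f = -5060/29
  (0, 121/5) → f = -363/5
  (17/6, 913/30) → f = -3419/30

The minimum is at (544/29, 236/29). Substituting into each constraint, equality holds for (i) and (vi); the remaining constraints have slack.

(i) and (vi)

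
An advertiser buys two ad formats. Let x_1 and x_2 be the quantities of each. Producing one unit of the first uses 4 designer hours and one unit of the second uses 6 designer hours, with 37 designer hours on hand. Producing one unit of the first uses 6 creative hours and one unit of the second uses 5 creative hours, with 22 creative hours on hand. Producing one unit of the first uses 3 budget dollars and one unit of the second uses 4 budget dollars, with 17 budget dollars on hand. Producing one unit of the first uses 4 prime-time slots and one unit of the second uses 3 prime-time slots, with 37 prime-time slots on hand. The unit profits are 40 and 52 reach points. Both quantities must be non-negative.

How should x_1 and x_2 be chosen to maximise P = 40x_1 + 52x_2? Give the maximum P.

x_1 = 1/3, x_2 = 4, maximum P = 664/3

Feasible corners and P = 40x_1 + 52x_2:
  (0, 0) → P = 0
  (0, 17/4) → P = 221
  (11/3, 0) → P = 440/3
  (1/3, 4) → P = 664/3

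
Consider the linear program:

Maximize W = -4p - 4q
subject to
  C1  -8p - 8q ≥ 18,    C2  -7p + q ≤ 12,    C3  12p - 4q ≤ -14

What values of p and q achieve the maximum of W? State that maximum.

p = -17/8, q = -23/8, maximum W = 20

Vertices and W = -4p - 4q:
  (-57/32, -15/32) → W = 9
  (-23/16, -13/16) → W = 9
  (-17/8, -23/8) → W = 20

At the optimal vertex, -7p + q = 12 and 12p - 4q = -14.
Solving simultaneously gives p = -17/8, q = -23/8.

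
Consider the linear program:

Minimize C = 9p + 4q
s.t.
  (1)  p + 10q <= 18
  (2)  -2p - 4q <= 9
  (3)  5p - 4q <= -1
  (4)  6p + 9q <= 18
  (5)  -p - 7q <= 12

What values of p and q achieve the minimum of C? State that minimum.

Feasible corners and C = 9p + 4q:
  (-81/8, 45/16) → C = -639/8
  (6/17, 30/17) → C = 174/17
  (-3/2, -3/2) → C = -39/2
  (21/23, 32/23) → C = 317/23
  (-55/39, -59/39) → C = -731/39

The optimum lies where p + 10q = 18 and -2p - 4q = 9.
Solving simultaneously gives p = -81/8, q = 45/16.

p = -81/8, q = 45/16, minimum C = -639/8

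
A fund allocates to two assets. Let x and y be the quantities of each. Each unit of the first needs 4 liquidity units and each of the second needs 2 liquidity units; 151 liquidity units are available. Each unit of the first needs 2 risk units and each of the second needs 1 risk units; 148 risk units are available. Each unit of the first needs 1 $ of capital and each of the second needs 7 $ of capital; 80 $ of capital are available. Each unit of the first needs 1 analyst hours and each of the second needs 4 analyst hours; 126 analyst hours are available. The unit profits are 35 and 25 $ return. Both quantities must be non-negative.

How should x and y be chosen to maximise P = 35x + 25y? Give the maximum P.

x = 69/2, y = 13/2, maximum P = 1370

Corner points and P = 35x + 25y:
  (0, 0) → P = 0
  (0, 80/7) → P = 2000/7
  (151/4, 0) → P = 5285/4
  (69/2, 13/2) → P = 1370

The optimum lies where 4x + 2y = 151 and x + 7y = 80.
Solving simultaneously gives x = 69/2, y = 13/2.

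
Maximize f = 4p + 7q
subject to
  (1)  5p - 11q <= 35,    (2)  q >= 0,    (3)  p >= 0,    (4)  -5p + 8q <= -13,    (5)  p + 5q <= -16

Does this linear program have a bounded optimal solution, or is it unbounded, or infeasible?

infeasible

The boundaries 5p - 11q = 35 and q = 0 meet at (7, 0), but that point violates p + 5q ≤ -16. Every candidate vertex is excluded by some other constraint, so the feasible region is empty.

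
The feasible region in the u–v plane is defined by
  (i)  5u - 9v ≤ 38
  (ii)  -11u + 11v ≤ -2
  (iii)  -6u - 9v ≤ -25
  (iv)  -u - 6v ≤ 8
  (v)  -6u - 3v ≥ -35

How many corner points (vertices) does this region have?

4

Of the 10 pairwise boundary intersections, those satisfying every inequality are:
  (63/11, -103/99)
  (143/23, -53/69)
  (293/165, 263/165)
  (391/99, 373/99)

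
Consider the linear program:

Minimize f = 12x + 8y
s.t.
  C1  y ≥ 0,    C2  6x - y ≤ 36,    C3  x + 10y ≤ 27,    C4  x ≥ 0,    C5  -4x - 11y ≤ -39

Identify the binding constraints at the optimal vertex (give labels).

Extreme points and f = 12x + 8y:
  (387/61, 126/61) → f = 5652/61
  (87/14, 9/7) → f = 594/7
  (93/29, 69/29) → f = 1668/29

The minimum is at (93/29, 69/29). Substituting into each constraint, equality holds for C3 and C5; the remaining constraints have slack.

C3 and C5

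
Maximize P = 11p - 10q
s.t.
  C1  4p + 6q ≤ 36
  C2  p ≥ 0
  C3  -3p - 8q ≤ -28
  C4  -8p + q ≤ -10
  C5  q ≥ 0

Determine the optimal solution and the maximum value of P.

Vertices and P = 11p - 10q:
  (60/7, 2/7) → P = 640/7
  (24/13, 62/13) → P = -356/13
  (108/67, 194/67) → P = -752/67

The optimum lies where 4p + 6q = 36 and -3p - 8q = -28.
Solving simultaneously gives p = 60/7, q = 2/7.

p = 60/7, q = 2/7, maximum P = 640/7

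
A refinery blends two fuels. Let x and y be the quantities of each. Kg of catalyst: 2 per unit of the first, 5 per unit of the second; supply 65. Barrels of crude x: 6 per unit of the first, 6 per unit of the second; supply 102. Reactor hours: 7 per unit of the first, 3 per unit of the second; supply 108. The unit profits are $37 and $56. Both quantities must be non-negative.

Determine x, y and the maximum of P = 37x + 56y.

x = 20/3, y = 31/3, maximum P = 2476/3

Vertices and P = 37x + 56y:
  (0, 0) → P = 0
  (0, 13) → P = 728
  (108/7, 0) → P = 3996/7
  (20/3, 31/3) → P = 2476/3
  (57/4, 11/4) → P = 2725/4

At the optimal vertex, 2x + 5y = 65 and 6x + 6y = 102.
Solving simultaneously gives x = 20/3, y = 31/3.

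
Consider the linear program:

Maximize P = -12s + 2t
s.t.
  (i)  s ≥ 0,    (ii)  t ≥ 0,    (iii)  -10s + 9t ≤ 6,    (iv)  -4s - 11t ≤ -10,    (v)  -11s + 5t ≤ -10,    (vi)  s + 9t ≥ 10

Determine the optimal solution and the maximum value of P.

s = 35/26, t = 25/26, maximum P = -185/13

Feasible corners and P = -12s + 2t:
  (10, 0) → P = -120
  (120/49, 166/49) → P = -1108/49
  (35/26, 25/26) → P = -185/13
The feasible region is unbounded (it extends along (9, 10), (1, 0)), but P strictly decreases along every unbounded feasible direction, so there is no improving ray and the maximum is attained at a vertex.

The optimum lies where -11s + 5t = -10 and s + 9t = 10.
Solving simultaneously gives s = 35/26, t = 25/26.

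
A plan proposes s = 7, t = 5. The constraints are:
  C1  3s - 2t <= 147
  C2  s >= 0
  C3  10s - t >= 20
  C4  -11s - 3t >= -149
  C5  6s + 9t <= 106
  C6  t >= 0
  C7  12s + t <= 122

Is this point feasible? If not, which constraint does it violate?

C1: 11 ≤ 147 ✓
C2: 7 ≥ 0 ✓
C3: 65 ≥ 20 ✓
C4: -92 ≥ -149 ✓
C5: 87 ≤ 106 ✓
C6: 5 ≥ 0 ✓
C7: 89 ≤ 122 ✓

feasible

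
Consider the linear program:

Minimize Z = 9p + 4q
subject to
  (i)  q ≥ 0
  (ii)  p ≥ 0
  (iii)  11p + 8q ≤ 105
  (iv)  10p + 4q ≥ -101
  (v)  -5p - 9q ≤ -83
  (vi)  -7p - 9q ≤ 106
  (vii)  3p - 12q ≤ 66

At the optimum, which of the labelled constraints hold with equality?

Corner points and Z = 9p + 4q:
  (0, 105/8) → Z = 105/2
  (0, 83/9) → Z = 332/9
  (281/59, 388/59) → Z = 4081/59

The minimum is at (0, 83/9). Substituting into each constraint, equality holds for (ii) and (v); the remaining constraints have slack.

(ii) and (v)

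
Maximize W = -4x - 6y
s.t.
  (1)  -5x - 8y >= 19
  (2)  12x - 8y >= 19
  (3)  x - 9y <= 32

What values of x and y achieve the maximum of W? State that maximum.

x = -17/20, y = -73/20, maximum W = 253/10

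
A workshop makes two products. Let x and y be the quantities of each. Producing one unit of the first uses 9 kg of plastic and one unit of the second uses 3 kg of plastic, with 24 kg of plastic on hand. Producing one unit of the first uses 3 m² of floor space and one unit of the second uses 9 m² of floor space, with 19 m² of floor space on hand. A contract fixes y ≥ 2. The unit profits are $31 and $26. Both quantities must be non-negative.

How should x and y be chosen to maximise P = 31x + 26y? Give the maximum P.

Feasible corners and P = 31x + 26y:
  (0, 19/9) → P = 494/9
  (0, 2) → P = 52
  (1/3, 2) → P = 187/3

x = 1/3, y = 2, maximum P = 187/3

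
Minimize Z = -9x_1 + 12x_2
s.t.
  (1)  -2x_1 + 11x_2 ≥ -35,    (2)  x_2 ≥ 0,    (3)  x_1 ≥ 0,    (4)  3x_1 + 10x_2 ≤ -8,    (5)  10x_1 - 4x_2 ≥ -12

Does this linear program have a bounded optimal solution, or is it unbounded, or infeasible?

infeasible

The boundaries -2x_1 + 11x_2 = -35 and x_2 = 0 meet at (35/2, 0), but that point violates 3x_1 + 10x_2 ≤ -8. Every candidate vertex is excluded by some other constraint, so the feasible region is empty.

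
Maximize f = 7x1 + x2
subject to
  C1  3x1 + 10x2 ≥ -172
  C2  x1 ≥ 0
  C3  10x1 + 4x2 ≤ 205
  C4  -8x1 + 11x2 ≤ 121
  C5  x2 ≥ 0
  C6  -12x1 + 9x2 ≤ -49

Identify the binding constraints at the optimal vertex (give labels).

C3 and C5

Extreme points and f = 7x1 + x2:
  (41/2, 0) → f = 287/2
  (2041/138, 985/69) → f = 5419/46
  (49/12, 0) → f = 343/12

The maximum is at (41/2, 0). Substituting into each constraint, equality holds for C3 and C5; the remaining constraints have slack.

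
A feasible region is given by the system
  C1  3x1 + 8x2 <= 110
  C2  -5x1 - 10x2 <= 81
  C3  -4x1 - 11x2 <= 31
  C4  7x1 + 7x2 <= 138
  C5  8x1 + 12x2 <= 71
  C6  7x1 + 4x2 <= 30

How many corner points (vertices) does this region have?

Of the 15 pairwise boundary intersections, those satisfying every inequality are:
  (-874/5, 793/10)
  (-188/7, 667/28)
  (-581/15, 169/15)
  (454/61, -337/61)
  (19/13, 257/52)

5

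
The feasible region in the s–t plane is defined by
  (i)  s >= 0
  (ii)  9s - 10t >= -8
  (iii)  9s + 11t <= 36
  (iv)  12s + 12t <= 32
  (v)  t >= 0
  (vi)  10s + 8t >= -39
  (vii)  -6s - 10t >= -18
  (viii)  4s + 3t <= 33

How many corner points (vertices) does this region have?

5

Pairwise boundary intersections that survive every other constraint:
  (0, 4/5)
  (0, 0)
  (2/3, 7/5)
  (8/3, 0)
  (13/6, 1/2)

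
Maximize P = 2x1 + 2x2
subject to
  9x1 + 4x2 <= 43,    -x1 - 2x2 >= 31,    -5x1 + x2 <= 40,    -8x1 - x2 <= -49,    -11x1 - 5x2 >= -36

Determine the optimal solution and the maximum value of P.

Vertices and P = 2x1 + 2x2:
  (71, -149) → P = -156
  (43/5, -99/5) → P = -112/5
  (227/17, -377/17) → P = -300/17
The feasible region is unbounded (it extends along (1, -8), (4, -9)), but P strictly decreases along every unbounded feasible direction, so there is no improving ray and the maximum is attained at a vertex.

x1 = 227/17, x2 = -377/17, maximum P = -300/17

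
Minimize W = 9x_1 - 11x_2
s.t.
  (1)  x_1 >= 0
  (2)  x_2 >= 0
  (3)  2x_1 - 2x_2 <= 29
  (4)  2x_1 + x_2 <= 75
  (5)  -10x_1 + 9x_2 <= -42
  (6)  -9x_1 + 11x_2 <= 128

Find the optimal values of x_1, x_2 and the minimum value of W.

Corner points and W = 9x_1 - 11x_2:
  (29/2, 0) → W = 261/2
  (21/5, 0) → W = 189/5
  (179/6, 46/3) → W = 599/6
  (717/28, 333/14) → W = -873/28

x_1 = 717/28, x_2 = 333/14, minimum W = -873/28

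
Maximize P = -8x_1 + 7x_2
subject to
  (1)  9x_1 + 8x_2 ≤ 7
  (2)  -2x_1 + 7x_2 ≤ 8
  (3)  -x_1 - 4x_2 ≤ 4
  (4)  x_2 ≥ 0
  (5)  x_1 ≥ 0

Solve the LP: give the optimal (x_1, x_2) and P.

x_1 = 0, x_2 = 7/8, maximum P = 49/8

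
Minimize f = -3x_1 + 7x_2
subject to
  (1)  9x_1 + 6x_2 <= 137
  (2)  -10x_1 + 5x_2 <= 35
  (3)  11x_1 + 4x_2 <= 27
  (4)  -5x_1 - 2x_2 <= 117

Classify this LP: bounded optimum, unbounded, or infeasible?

bounded optimum

Vertices and f = -3x_1 + 7x_2:
  (-1/19, 131/19) → f = 920/19
  (-131/9, -199/9) → f = -1000/9
  (261, -711) → f = -5760
The feasible region has finitely many vertices and no improving ray; the minimum is -5760 at (261, -711).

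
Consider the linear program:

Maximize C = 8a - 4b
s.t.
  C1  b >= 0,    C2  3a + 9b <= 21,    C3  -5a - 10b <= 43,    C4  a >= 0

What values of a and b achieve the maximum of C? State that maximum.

a = 7, b = 0, maximum C = 56

Corner points and C = 8a - 4b:
  (7, 0) → C = 56
  (0, 0) → C = 0
  (0, 7/3) → C = -28/3

At the optimal vertex, b = 0 and 3a + 9b = 21.
Solving simultaneously gives a = 7, b = 0.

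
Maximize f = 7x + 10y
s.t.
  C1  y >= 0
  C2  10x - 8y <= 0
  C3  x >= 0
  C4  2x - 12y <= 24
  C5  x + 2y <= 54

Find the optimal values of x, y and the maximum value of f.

Vertices and f = 7x + 10y:
  (0, 0) → f = 0
  (108/7, 135/7) → f = 2106/7
  (0, 27) → f = 270

x = 108/7, y = 135/7, maximum f = 2106/7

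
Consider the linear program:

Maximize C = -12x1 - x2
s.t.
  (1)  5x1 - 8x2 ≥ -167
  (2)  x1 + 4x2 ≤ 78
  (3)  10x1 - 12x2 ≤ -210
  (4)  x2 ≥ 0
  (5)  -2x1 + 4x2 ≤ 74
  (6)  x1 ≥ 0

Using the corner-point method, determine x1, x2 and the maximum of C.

Vertices and C = -12x1 - x2:
  (24/13, 495/26) → C = -1071/26
  (4/3, 115/6) → C = -211/6
  (0, 35/2) → C = -35/2
  (0, 37/2) → C = -37/2

x1 = 0, x2 = 35/2, maximum C = -35/2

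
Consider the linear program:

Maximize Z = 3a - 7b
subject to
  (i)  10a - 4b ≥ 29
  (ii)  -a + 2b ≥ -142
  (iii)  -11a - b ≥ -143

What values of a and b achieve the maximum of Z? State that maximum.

a = -255/8, b = -1391/16, maximum Z = 8207/16

Feasible corners and Z = 3a - 7b:
  (-255/8, -1391/16) → Z = 8207/16
  (601/54, 1111/54) → Z = -2987/27
  (428/23, -1419/23) → Z = 11217/23

The optimum lies where 10a - 4b = 29 and -a + 2b = -142.
Solving simultaneously gives a = -255/8, b = -1391/16.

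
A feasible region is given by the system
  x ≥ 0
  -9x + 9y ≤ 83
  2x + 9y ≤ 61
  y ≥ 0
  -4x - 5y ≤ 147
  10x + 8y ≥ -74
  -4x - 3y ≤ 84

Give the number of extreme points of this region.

Intersecting each pair of boundary lines and keeping only the points that satisfy every inequality leaves:
  (0, 61/9)
  (0, 0)
  (61/2, 0)

3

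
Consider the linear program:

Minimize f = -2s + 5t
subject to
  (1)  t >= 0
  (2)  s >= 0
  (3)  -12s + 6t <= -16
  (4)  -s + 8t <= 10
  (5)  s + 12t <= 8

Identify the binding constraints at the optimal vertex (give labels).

Feasible corners and f = -2s + 5t:
  (4/3, 0) → f = -8/3
  (8, 0) → f = -16
  (8/5, 8/15) → f = -8/15

The minimum is at (8, 0). Substituting into each constraint, equality holds for (1) and (5); the remaining constraints have slack.

(1) and (5)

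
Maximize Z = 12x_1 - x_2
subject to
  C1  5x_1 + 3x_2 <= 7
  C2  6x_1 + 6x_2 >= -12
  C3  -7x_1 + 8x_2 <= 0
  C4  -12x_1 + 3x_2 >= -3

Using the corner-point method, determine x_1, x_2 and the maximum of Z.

Extreme points and Z = 12x_1 - x_2:
  (-16/15, -14/15) → Z = -178/15
  (-1/5, -9/5) → Z = -3/5
  (8/25, 7/25) → Z = 89/25

x_1 = 8/25, x_2 = 7/25, maximum Z = 89/25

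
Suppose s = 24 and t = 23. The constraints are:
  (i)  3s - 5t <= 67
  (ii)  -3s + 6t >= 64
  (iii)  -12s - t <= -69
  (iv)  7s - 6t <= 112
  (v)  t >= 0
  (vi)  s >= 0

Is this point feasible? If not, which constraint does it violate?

(i): -43 ≤ 67 ✓
(ii): 66 ≥ 64 ✓
(iii): -311 ≤ -69 ✓
(iv): 30 ≤ 112 ✓
(v): 23 ≥ 0 ✓
(vi): 24 ≥ 0 ✓

feasible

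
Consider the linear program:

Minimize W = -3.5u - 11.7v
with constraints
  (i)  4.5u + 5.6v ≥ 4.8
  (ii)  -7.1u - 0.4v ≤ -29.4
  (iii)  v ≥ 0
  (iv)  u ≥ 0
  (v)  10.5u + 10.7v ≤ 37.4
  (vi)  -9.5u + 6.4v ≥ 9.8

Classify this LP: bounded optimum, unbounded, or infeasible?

The boundaries -7.1u - 0.4v = -29.4 and u = 0 meet at (0, 73.5), but that point violates 10.5u + 10.7v ≤ 37.4. Every candidate vertex is excluded by some other constraint, so the feasible region is empty.

infeasible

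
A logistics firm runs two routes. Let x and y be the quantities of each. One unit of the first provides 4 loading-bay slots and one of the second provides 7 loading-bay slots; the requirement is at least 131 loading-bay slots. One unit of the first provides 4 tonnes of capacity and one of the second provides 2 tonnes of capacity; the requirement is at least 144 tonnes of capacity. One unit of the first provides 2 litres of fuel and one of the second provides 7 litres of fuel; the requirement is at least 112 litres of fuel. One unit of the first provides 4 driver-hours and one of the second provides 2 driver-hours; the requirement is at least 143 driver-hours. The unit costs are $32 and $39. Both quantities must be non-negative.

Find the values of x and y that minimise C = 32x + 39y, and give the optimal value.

Extreme points and C = 32x + 39y:
  (0, 72) → C = 2808
  (56, 0) → C = 1792
  (98/3, 20/3) → C = 3916/3
The feasible region is unbounded (it extends along (0, 1), (1, 0)), but C strictly increases along every unbounded feasible direction, so there is no improving ray and the minimum is attained at a vertex.

x = 98/3, y = 20/3, minimum C = 3916/3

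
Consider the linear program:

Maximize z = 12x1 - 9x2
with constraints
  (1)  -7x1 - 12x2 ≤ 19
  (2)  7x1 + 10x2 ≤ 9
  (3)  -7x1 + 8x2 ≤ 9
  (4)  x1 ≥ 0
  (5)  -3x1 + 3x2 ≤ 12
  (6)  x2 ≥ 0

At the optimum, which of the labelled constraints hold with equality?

Feasible corners and z = 12x1 - 9x2:
  (0, 9/10) → z = -81/10
  (9/7, 0) → z = 108/7
  (0, 0) → z = 0

The maximum is at (9/7, 0). Substituting into each constraint, equality holds for (2) and (6); the remaining constraints have slack.

(2) and (6)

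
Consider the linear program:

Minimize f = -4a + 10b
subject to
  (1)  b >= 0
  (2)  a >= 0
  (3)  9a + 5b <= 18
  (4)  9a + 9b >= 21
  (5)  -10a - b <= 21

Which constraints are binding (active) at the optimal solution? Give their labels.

(3) and (4)

Extreme points and f = -4a + 10b:
  (0, 18/5) → f = 36
  (0, 7/3) → f = 70/3
  (19/12, 3/4) → f = 7/6

The minimum is at (19/12, 3/4). Substituting into each constraint, equality holds for (3) and (4); the remaining constraints have slack.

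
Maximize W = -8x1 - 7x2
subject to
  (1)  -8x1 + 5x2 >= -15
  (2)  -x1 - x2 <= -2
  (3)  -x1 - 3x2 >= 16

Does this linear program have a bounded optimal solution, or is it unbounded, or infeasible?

infeasible

The boundaries -8x1 + 5x2 = -15 and -x1 - x2 = -2 meet at (25/13, 1/13), but that point violates -x1 - 3x2 ≥ 16. Every candidate vertex is excluded by some other constraint, so the feasible region is empty.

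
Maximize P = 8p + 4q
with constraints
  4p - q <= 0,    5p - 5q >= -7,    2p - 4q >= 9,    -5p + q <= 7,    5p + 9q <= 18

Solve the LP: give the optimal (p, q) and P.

Vertices and P = 8p + 4q:
  (-9/14, -18/7) → P = -108/7
  (-7, -28) → P = -168
  (-37/18, -59/18) → P = -266/9

p = -9/14, q = -18/7, maximum P = -108/7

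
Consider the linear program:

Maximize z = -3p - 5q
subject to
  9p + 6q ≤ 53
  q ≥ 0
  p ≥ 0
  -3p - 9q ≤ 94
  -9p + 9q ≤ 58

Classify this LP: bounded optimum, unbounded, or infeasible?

Feasible corners and z = -3p - 5q:
  (53/9, 0) → z = -53/3
  (43/45, 37/5) → z = -598/15
  (0, 0) → z = 0
  (0, 58/9) → z = -290/9
The feasible region has finitely many vertices and no improving ray; the maximum is 0 at (0, 0).

bounded optimum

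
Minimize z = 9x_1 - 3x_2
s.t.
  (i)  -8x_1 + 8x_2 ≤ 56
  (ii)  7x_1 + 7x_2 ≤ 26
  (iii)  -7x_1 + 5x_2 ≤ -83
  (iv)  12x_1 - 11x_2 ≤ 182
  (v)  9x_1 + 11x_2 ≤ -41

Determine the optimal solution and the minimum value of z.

x_1 = 3/17, x_2 = -278/17, minimum z = 861/17

Vertices and z = 9x_1 - 3x_2:
  (3/17, -278/17) → z = 861/17
  (354/61, -517/61) → z = 4737/61
  (47/7, -710/77) → z = 969/11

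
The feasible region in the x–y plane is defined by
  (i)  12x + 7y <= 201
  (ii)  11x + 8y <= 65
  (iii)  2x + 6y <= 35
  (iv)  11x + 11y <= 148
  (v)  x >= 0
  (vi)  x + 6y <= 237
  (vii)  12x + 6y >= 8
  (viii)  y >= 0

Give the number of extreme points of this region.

5

Of the 28 pairwise boundary intersections, those satisfying every inequality are:
  (11/5, 51/10)
  (65/11, 0)
  (0, 35/6)
  (0, 4/3)
  (2/3, 0)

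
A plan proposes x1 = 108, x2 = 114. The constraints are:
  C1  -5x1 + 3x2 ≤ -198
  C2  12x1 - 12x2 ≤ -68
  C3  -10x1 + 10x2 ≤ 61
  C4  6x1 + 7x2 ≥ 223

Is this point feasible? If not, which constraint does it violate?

feasible

C1: -198 ≤ -198 ✓
C2: -72 ≤ -68 ✓
C3: 60 ≤ 61 ✓
C4: 1446 ≥ 223 ✓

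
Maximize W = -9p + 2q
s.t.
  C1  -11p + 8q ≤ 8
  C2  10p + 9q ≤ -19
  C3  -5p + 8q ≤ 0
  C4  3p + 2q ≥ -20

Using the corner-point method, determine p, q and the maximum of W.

p = -88/23, q = -98/23, maximum W = 596/23

Feasible corners and W = -9p + 2q:
  (-4/3, -5/6) → W = 31/3
  (-88/23, -98/23) → W = 596/23
  (-152/125, -19/25) → W = 1178/125
The feasible region is unbounded (it extends along (9, -10), (2, -3)), but W strictly decreases along every unbounded feasible direction, so there is no improving ray and the maximum is attained at a vertex.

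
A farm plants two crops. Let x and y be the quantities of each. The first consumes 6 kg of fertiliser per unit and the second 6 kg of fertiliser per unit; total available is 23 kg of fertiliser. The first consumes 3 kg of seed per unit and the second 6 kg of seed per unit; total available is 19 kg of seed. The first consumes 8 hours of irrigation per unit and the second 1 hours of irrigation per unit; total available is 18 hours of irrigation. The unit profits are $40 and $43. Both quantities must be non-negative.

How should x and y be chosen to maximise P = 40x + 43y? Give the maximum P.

x = 4/3, y = 5/2, maximum P = 965/6

Vertices and P = 40x + 43y:
  (0, 0) → P = 0
  (0, 19/6) → P = 817/6
  (9/4, 0) → P = 90
  (4/3, 5/2) → P = 965/6
  (85/42, 38/21) → P = 3334/21

The binding constraints are 6x + 6y = 23 and 3x + 6y = 19.
Solving simultaneously gives x = 4/3, y = 5/2.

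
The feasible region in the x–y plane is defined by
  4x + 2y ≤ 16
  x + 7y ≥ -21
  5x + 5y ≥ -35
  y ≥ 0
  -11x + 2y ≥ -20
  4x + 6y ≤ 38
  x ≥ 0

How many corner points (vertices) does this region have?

Of the 21 pairwise boundary intersections, those satisfying every inequality are:
  (12/5, 16/5)
  (5/4, 11/2)
  (20/11, 0)
  (0, 0)
  (0, 19/3)

5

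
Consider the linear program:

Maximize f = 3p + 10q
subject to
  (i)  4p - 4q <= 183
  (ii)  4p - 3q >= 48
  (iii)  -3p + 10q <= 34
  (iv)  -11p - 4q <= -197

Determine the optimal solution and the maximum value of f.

p = 983/14, q = 685/28, maximum f = 3187/7

Feasible corners and f = 3p + 10q:
  (983/14, 685/28) → f = 3187/7
  (76/3, -245/12) → f = -769/6
  (582/31, 280/31) → f = 4546/31
  (783/49, 260/49) → f = 101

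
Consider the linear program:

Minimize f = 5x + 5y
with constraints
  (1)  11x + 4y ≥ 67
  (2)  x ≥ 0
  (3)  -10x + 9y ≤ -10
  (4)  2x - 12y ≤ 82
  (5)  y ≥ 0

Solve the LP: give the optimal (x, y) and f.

Corner points and f = 5x + 5y:
  (643/139, 560/139) → f = 6015/139
  (67/11, 0) → f = 335/11
  (41, 0) → f = 205
The feasible region is unbounded (it extends along (9, 10), (6, 1)), but f strictly increases along every unbounded feasible direction, so there is no improving ray and the minimum is attained at a vertex.

At the optimal vertex, 11x + 4y = 67 and y = 0.
Solving simultaneously gives x = 67/11, y = 0.

x = 67/11, y = 0, minimum f = 335/11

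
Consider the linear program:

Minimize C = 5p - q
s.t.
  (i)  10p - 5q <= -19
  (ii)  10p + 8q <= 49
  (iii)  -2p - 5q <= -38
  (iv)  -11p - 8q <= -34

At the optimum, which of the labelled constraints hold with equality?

(ii) and (iv)

Vertices and C = 5p - q:
  (-59/34, 141/17) → C = -577/34
  (-15, 199/8) → C = -799/8
  (-134/39, 350/39) → C = -340/13

The minimum is at (-15, 199/8). Substituting into each constraint, equality holds for (ii) and (iv); the remaining constraints have slack.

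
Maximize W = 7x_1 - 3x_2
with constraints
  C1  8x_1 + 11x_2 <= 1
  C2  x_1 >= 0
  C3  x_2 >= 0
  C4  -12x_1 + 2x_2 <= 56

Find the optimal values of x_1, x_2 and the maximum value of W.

Vertices and W = 7x_1 - 3x_2:
  (0, 1/11) → W = -3/11
  (1/8, 0) → W = 7/8
  (0, 0) → W = 0

x_1 = 1/8, x_2 = 0, maximum W = 7/8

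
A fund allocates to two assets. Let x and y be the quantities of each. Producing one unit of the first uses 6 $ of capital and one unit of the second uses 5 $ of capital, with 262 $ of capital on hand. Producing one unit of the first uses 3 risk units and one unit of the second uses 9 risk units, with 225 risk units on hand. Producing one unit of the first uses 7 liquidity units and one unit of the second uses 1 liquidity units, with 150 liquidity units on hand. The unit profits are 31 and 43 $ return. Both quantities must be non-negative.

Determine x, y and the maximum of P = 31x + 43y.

x = 75/4, y = 75/4, maximum P = 2775/2

Vertices and P = 31x + 43y:
  (0, 0) → P = 0
  (0, 25) → P = 1075
  (150/7, 0) → P = 4650/7
  (75/4, 75/4) → P = 2775/2

The binding constraints are 3x + 9y = 225 and 7x + y = 150.
Solving simultaneously gives x = 75/4, y = 75/4.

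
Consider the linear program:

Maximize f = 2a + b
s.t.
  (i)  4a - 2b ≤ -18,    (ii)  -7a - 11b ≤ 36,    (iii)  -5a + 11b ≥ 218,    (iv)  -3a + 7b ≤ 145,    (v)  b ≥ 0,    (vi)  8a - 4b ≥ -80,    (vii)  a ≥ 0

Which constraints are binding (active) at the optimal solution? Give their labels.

(i) and (iv)

Corner points and f = 2a + b:
  (7, 23) → f = 37
  (82/11, 263/11) → f = 427/11
  (0, 218/11) → f = 218/11
  (5/11, 230/11) → f = 240/11
  (0, 20) → f = 20

The maximum is at (82/11, 263/11). Substituting into each constraint, equality holds for (i) and (iv); the remaining constraints have slack.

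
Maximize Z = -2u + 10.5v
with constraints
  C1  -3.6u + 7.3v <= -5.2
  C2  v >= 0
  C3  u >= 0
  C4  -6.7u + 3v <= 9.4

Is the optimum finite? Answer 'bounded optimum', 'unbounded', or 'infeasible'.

From the feasible point (13/9, 0), moving in the direction (7.3, 3.6) keeps every constraint satisfied while Z increases without bound.

unbounded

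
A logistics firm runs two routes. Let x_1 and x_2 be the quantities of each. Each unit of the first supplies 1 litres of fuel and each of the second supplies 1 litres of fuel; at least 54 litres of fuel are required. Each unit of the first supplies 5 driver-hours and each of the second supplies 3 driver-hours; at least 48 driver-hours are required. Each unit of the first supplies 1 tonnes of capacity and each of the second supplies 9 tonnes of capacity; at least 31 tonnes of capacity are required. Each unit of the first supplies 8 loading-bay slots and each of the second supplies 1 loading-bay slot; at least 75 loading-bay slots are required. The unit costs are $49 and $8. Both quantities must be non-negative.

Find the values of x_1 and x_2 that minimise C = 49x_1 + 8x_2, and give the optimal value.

The feasible region is unbounded (it extends along (0, 1), (1, 0)), but C strictly increases along every unbounded feasible direction, so there is no improving ray and the minimum is attained at a vertex.

x_1 = 3, x_2 = 51, minimum C = 555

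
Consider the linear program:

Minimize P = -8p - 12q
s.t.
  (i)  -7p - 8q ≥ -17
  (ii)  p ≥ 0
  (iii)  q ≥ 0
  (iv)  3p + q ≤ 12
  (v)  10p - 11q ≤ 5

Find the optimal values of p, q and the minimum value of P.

Feasible corners and P = -8p - 12q:
  (0, 17/8) → P = -51/2
  (227/157, 135/157) → P = -3436/157
  (0, 0) → P = 0
  (1/2, 0) → P = -4

At the optimal vertex, -7p - 8q = -17 and p = 0.
Solving simultaneously gives p = 0, q = 17/8.

p = 0, q = 17/8, minimum P = -51/2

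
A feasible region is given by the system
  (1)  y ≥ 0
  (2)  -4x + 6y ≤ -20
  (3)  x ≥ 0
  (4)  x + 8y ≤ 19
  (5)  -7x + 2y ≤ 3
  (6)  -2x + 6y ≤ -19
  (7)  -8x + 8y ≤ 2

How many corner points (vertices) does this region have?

3

The feasible vertices (each the meet of two boundaries and inside every other half-plane) are:
  (19, 0)
  (19/2, 0)
  (133/11, 19/22)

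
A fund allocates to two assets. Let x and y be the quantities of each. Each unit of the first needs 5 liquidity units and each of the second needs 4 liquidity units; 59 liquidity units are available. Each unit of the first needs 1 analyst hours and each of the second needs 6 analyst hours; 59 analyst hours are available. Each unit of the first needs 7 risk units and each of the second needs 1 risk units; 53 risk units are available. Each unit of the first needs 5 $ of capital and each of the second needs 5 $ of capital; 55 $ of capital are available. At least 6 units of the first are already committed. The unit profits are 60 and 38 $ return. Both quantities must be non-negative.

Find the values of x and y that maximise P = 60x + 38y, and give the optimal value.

Feasible corners and P = 60x + 38y:
  (53/7, 0) → P = 3180/7
  (6, 0) → P = 360
  (7, 4) → P = 572
  (6, 5) → P = 550

x = 7, y = 4, maximum P = 572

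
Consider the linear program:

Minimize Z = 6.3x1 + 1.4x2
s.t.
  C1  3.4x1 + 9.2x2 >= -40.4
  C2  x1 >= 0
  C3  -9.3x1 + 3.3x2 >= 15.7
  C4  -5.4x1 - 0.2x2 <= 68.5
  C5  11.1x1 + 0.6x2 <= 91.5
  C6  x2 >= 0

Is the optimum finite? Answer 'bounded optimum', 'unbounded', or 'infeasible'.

bounded optimum

Feasible corners and Z = 6.3x1 + 1.4x2:
  (0, 157/33) → Z = 1099/165
  (0, 152.5) → Z = 213.5
  (1393/201, 4882/201) → Z = 156107/2010
The feasible region has finitely many vertices and no improving ray; the minimum is 1099/165 at (0, 157/33).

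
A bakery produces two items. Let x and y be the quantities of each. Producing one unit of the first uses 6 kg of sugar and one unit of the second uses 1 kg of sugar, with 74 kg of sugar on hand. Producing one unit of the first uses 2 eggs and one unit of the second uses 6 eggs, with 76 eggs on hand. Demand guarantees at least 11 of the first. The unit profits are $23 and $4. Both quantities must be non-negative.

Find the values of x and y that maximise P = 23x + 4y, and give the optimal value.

Corner points and P = 23x + 4y:
  (37/3, 0) → P = 851/3
  (11, 0) → P = 253
  (11, 8) → P = 285

x = 11, y = 8, maximum P = 285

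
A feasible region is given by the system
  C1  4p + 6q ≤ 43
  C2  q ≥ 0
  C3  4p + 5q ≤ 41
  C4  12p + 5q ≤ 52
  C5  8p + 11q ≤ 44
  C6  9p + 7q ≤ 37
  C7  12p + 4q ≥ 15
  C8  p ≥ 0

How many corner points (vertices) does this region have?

5

The feasible vertices (each the meet of two boundaries and inside every other half-plane) are:
  (37/9, 0)
  (5/4, 0)
  (99/43, 100/43)
  (0, 4)
  (0, 15/4)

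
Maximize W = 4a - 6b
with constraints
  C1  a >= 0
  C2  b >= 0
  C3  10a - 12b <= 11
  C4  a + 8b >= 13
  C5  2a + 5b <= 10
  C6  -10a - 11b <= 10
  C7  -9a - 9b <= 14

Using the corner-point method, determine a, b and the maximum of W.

Vertices and W = 4a - 6b:
  (0, 13/8) → W = -39/4
  (0, 2) → W = -12
  (15/11, 16/11) → W = -36/11

At the optimal vertex, a + 8b = 13 and 2a + 5b = 10.
Solving simultaneously gives a = 15/11, b = 16/11.

a = 15/11, b = 16/11, maximum W = -36/11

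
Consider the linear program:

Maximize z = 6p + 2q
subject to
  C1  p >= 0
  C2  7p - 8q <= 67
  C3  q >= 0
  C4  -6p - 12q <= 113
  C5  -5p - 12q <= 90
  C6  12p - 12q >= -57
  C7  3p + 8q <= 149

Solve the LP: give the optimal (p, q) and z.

p = 108/5, q = 421/40, maximum z = 3013/20

Feasible corners and z = 6p + 2q:
  (0, 0) → z = 0
  (0, 19/4) → z = 19/2
  (67/7, 0) → z = 402/7
  (108/5, 421/40) → z = 3013/20
  (111/11, 653/44) → z = 1985/22

At the optimal vertex, 7p - 8q = 67 and 3p + 8q = 149.
Solving simultaneously gives p = 108/5, q = 421/40.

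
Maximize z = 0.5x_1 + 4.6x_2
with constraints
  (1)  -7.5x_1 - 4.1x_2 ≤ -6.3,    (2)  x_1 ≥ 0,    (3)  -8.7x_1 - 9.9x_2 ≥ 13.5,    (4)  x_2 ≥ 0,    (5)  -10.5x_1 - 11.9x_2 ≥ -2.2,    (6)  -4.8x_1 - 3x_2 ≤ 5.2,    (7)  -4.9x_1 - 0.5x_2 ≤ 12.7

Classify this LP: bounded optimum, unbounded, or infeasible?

infeasible

The boundaries -7.5x_1 - 4.1x_2 = -6.3 and -8.7x_1 - 9.9x_2 = 13.5 meet at (1962/643, -2601/643), but that point violates x_2 ≥ 0. Every candidate vertex is excluded by some other constraint, so the feasible region is empty.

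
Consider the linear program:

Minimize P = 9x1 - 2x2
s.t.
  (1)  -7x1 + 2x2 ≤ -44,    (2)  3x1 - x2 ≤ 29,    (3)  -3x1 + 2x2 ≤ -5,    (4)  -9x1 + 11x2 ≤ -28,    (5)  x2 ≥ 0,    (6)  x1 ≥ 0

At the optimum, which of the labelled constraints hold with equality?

(1) and (5)

Vertices and P = 9x1 - 2x2:
  (428/59, 200/59) → P = 3452/59
  (44/7, 0) → P = 396/7
  (97/8, 59/8) → P = 755/8
  (29/3, 0) → P = 87

The minimum is at (44/7, 0). Substituting into each constraint, equality holds for (1) and (5); the remaining constraints have slack.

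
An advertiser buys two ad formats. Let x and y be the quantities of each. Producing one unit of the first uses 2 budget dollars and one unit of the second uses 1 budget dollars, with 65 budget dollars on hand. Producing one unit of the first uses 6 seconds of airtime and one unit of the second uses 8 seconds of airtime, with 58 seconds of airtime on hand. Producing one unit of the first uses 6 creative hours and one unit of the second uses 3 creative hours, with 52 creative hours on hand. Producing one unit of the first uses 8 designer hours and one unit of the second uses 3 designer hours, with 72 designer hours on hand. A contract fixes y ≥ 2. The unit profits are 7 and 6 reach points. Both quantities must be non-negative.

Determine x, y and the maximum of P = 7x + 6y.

x = 7, y = 2, maximum P = 61

Extreme points and P = 7x + 6y:
  (0, 29/4) → P = 87/2
  (0, 2) → P = 12
  (7, 2) → P = 61

At the optimal vertex, 6x + 8y = 58 and y = 2.
Solving simultaneously gives x = 7, y = 2.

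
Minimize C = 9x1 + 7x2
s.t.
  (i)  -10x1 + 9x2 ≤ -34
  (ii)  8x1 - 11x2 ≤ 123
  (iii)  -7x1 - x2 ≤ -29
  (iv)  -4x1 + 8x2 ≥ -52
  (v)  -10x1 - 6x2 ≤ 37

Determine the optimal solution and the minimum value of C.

x1 = 71/15, x2 = -62/15, minimum C = 41/3

Vertices and C = 9x1 + 7x2:
  (295/73, 52/73) → C = 3019/73
  (103/5, 19/5) → C = 212
  (71/15, -62/15) → C = 41/3
The feasible region is unbounded (it extends along (9, 10), (11, 8)), but C strictly increases along every unbounded feasible direction, so there is no improving ray and the minimum is attained at a vertex.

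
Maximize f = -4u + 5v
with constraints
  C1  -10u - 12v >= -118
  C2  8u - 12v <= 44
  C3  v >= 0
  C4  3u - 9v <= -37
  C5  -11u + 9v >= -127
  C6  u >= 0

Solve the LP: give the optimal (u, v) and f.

u = 0, v = 59/6, maximum f = 295/6

Vertices and f = -4u + 5v:
  (103/21, 362/63) → f = 82/9
  (0, 59/6) → f = 295/6
  (0, 37/9) → f = 185/9

The binding constraints are -10u - 12v = -118 and u = 0.
Solving simultaneously gives u = 0, v = 59/6.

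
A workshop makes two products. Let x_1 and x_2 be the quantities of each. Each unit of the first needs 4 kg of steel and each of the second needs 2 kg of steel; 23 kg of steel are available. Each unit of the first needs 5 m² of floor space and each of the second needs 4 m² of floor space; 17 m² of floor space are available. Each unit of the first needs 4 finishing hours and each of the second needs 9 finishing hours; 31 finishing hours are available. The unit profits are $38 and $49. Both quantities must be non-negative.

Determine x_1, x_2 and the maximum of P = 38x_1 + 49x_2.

x_1 = 1, x_2 = 3, maximum P = 185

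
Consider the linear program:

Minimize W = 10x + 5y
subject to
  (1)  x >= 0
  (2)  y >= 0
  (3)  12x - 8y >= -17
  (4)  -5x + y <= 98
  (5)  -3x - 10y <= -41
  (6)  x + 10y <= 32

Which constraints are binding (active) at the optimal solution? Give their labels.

(5) and (6)

Feasible corners and W = 10x + 5y:
  (41/3, 0) → W = 410/3
  (32, 0) → W = 320
  (9/2, 11/4) → W = 235/4

The minimum is at (9/2, 11/4). Substituting into each constraint, equality holds for (5) and (6); the remaining constraints have slack.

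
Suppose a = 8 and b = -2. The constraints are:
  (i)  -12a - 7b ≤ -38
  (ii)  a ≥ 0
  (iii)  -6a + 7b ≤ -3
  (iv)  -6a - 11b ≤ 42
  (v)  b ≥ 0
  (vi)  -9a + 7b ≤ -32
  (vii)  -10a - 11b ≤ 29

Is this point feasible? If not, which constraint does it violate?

Constraint (v): b = -2, which is not ≥ 0. All other constraints are satisfied.

not feasible — violates (v)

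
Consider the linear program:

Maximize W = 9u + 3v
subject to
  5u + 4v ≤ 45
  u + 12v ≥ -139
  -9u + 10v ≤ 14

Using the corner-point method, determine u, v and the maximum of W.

Feasible corners and W = 9u + 3v:
  (137/7, -185/14) → W = 273/2
  (197/43, 475/86) → W = 4971/86
  (-779/59, -1237/118) → W = -17733/118

At the optimal vertex, 5u + 4v = 45 and u + 12v = -139.
Solving simultaneously gives u = 137/7, v = -185/14.

u = 137/7, v = -185/14, maximum W = 273/2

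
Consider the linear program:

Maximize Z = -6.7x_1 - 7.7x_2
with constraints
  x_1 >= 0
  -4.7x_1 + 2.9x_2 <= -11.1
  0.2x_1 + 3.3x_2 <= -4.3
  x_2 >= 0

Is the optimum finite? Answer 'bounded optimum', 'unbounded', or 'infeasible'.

infeasible

The boundaries x_1 = 0 and -4.7x_1 + 2.9x_2 = -11.1 meet at (0, -111/29), but that point violates x_2 ≥ 0. Every candidate vertex is excluded by some other constraint, so the feasible region is empty.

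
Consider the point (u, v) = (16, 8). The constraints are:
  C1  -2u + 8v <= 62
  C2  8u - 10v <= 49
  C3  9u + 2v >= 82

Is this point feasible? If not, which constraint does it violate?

feasible

C1: 32 ≤ 62 ✓
C2: 48 ≤ 49 ✓
C3: 160 ≥ 82 ✓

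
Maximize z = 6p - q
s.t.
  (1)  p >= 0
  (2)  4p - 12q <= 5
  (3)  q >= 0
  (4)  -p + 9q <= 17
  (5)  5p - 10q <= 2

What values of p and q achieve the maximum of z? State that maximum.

p = 188/35, q = 87/35, maximum z = 1041/35

Corner points and z = 6p - q:
  (0, 0) → z = 0
  (0, 17/9) → z = -17/9
  (2/5, 0) → z = 12/5
  (188/35, 87/35) → z = 1041/35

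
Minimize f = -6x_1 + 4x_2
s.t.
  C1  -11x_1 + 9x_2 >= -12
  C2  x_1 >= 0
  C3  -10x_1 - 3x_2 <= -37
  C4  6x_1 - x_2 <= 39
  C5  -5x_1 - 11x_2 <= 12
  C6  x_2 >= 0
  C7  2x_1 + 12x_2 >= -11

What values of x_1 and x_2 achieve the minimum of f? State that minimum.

The feasible region is unbounded (it extends along (0, 1), (1, 6)), but f strictly increases along every unbounded feasible direction, so there is no improving ray and the minimum is attained at a vertex.

x_1 = 339/43, x_2 = 357/43, minimum f = -606/43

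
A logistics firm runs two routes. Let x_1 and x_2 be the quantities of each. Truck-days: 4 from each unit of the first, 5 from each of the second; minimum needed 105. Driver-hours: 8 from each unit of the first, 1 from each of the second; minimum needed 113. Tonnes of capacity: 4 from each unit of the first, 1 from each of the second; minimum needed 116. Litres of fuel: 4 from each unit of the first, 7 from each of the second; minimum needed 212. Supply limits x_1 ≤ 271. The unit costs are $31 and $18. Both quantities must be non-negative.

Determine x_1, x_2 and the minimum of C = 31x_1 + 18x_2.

The feasible region is unbounded (it extends along (0, 1)), but C strictly increases along every unbounded feasible direction, so there is no improving ray and the minimum is attained at a vertex.

x_1 = 25, x_2 = 16, minimum C = 1063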